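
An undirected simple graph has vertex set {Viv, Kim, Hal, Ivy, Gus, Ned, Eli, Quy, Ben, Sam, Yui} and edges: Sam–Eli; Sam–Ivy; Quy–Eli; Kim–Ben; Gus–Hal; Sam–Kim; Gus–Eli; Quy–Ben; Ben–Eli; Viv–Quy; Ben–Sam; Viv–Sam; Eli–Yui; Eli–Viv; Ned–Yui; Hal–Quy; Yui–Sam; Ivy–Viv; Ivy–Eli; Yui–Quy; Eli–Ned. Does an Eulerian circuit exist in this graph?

No

Degrees: Viv:4, Kim:2, Hal:2, Ivy:3, Gus:2, Ned:2, Eli:8, Quy:5, Ben:4, Sam:6, Yui:4
Ivy, Quy have odd degree; an Eulerian circuit needs every degree to be even, so none exists.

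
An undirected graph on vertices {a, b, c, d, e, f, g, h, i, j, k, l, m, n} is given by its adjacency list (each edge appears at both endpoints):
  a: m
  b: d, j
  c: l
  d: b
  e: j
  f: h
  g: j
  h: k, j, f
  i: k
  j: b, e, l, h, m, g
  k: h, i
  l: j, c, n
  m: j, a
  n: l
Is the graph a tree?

|V| = 14, |E| = 13.
Connected and |E| = |V| - 1, which characterizes a tree.

Yes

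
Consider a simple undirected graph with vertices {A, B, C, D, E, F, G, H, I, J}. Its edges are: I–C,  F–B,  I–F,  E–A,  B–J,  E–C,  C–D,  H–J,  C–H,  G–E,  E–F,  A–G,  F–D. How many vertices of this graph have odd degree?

0

Degrees: A:2, B:2, C:4, D:2, E:4, F:4, G:2, H:2, I:2, J:2
Odd-degree vertices: none.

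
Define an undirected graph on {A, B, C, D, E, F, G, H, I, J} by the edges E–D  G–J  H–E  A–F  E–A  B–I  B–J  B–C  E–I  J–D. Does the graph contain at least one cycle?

The graph has 10 vertices, 10 edges, and 1 connected component.
One cycle is E-I-B-J-D-E.

Yes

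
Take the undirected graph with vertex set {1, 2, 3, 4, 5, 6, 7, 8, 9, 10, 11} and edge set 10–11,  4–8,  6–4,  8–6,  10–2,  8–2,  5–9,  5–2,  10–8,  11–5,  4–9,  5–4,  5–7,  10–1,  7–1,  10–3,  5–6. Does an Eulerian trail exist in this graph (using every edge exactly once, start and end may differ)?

No

Degrees: 1:2, 2:3, 3:1, 4:4, 5:6, 6:3, 7:2, 8:4, 9:2, 10:5, 11:2
Odd-degree vertices: 2, 3, 6, 10 (4 total).
An Eulerian trail requires 0 or 2 odd-degree vertices; here there are 4.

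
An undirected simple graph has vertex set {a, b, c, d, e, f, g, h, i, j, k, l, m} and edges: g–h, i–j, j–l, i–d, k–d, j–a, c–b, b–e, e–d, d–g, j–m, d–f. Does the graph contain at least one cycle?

No

|V| = 13, |E| = 12, number of components = 1.
Since 12 = 13 - 1, the graph is a forest and contains no cycle.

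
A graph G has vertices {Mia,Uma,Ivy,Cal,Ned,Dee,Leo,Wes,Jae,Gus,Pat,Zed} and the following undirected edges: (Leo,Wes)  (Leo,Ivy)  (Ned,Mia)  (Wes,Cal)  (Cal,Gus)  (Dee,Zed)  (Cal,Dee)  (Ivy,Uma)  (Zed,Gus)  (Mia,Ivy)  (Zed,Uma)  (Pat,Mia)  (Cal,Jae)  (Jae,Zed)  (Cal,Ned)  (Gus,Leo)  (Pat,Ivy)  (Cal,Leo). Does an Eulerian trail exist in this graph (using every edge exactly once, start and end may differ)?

Yes

Degrees: Mia:3, Uma:2, Ivy:4, Cal:6, Ned:2, Dee:2, Leo:4, Wes:2, Jae:2, Gus:3, Pat:2, Zed:4
Odd-degree vertices: Mia, Gus (2 total).
The non-isolated vertices are connected and exactly 2 have odd degree, so an Eulerian trail exists (from Mia to Gus).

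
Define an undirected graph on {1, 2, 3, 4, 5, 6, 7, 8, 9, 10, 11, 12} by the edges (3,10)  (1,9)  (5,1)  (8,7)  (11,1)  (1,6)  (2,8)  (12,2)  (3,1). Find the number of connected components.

Component: {4}
Component: {2, 7, 8, 12}
Component: {1, 3, 5, 6, 9, 10, 11}

3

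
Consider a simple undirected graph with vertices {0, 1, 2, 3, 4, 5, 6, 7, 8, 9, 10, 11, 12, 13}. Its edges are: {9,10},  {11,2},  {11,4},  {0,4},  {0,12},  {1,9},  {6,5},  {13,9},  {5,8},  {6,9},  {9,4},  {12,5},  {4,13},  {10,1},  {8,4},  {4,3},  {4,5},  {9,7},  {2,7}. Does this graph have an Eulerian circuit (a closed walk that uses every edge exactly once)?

Degrees: 0:2, 1:2, 2:2, 3:1, 4:7, 5:4, 6:2, 7:2, 8:2, 9:6, 10:2, 11:2, 12:2, 13:2
Vertices with odd degree: 3, 4. An Eulerian circuit requires all degrees even.

No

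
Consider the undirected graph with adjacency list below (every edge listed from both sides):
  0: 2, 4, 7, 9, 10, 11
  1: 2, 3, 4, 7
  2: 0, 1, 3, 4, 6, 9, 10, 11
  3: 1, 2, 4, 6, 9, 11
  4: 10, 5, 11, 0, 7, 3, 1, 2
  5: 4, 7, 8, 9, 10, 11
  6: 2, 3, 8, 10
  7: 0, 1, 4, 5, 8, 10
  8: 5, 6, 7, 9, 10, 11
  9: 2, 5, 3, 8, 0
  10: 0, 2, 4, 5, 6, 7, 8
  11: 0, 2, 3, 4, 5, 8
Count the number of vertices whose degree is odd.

2

Degrees: 0:6, 1:4, 2:8, 3:6, 4:8, 5:6, 6:4, 7:6, 8:6, 9:5, 10:7, 11:6
Odd-degree vertices: 9, 10.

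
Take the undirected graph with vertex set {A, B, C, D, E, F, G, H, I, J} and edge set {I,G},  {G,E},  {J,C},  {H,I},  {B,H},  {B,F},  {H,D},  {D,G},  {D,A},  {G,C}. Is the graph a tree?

No

The graph has 10 vertices and 10 edges.
A tree on 10 vertices has exactly 9 edges; this graph has 10, so it contains a cycle and is not a tree.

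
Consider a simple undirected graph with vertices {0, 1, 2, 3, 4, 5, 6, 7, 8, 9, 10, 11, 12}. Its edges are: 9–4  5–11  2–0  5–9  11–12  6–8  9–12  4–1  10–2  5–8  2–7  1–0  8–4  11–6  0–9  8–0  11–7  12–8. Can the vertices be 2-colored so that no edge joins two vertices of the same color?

Yes

Color {1, 2, 3, 8, 9, 11} black and {0, 4, 5, 6, 7, 10, 12} white. No edge joins two same-colored vertices, so the graph is bipartite.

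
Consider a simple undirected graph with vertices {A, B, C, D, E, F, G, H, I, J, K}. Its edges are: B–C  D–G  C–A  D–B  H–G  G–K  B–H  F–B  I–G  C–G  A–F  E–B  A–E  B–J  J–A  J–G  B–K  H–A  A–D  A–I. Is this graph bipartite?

A valid 2-coloring puts {C, D, E, F, H, I, J, K} on one side and {A, B, G} on the other; every edge crosses between the two sides.

Yes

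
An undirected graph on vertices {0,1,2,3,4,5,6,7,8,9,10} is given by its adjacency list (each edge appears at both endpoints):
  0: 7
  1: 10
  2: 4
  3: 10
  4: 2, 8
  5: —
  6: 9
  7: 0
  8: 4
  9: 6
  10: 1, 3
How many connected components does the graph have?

Component: {5}
Component: {0, 7}
Component: {6, 9}
Component: {1, 3, 10}
Component: {2, 4, 8}

5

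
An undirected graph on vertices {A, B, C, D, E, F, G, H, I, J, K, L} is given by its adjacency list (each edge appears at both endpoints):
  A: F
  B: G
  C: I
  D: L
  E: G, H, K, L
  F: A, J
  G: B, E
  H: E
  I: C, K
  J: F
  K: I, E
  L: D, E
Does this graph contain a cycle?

No

The graph has 12 vertices, 10 edges, and 2 connected components.
Since 10 = 12 - 2, the graph is a forest and contains no cycle.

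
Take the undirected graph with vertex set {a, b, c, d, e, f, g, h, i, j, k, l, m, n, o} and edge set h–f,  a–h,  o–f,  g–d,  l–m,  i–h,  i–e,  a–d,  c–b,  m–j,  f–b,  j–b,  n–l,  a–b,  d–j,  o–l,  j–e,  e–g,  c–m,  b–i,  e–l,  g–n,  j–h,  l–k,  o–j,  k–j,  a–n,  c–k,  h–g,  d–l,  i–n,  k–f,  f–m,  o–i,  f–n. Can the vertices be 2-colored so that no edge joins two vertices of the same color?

A valid 2-coloring puts {b, d, e, h, k, m, n, o} on one side and {a, c, f, g, i, j, l} on the other; every edge crosses between the two sides.

Yes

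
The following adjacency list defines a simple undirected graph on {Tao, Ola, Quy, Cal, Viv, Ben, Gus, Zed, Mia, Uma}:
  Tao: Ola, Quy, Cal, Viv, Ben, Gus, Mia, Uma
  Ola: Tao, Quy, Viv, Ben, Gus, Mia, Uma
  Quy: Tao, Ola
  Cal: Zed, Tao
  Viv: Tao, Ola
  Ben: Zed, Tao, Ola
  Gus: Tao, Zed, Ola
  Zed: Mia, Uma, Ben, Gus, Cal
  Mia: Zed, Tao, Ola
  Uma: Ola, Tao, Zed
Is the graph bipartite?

Ola-Tao-Uma-Ola is an odd cycle (length 3), and a bipartite graph can contain only even cycles.

No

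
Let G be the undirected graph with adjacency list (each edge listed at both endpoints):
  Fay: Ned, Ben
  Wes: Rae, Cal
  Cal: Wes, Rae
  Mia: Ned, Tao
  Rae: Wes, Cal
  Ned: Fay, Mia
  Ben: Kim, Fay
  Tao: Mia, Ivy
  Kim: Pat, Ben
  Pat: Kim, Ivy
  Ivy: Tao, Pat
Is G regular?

Degrees: Fay:2, Wes:2, Cal:2, Mia:2, Rae:2, Ned:2, Ben:2, Tao:2, Kim:2, Pat:2, Ivy:2
Every vertex has degree 2, so the graph is 2-regular.

Yes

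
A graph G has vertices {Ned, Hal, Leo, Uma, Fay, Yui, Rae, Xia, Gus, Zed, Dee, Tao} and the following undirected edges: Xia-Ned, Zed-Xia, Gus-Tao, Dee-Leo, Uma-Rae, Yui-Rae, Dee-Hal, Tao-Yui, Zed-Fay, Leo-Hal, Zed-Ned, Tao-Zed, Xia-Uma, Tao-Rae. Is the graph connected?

No

Component: {Hal, Leo, Dee}
Component: {Ned, Uma, Fay, Yui, Rae, Xia, Gus, Zed, Tao}
There are 2 separate components, so the graph is not connected.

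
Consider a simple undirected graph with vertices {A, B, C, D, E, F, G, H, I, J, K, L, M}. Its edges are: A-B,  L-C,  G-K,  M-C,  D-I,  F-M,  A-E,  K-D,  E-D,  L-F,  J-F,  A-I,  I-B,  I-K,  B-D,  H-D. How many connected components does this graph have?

2

Component: {C, F, J, L, M}
Component: {A, B, D, E, G, H, I, K}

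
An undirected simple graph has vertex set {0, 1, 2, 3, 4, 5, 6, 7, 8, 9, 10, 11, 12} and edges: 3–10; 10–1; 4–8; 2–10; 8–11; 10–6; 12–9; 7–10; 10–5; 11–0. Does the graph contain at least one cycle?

The graph has 13 vertices, 10 edges, and 3 connected components.
A forest on 13 vertices with 3 components has exactly 10 edges, which matches — so no cycle.

No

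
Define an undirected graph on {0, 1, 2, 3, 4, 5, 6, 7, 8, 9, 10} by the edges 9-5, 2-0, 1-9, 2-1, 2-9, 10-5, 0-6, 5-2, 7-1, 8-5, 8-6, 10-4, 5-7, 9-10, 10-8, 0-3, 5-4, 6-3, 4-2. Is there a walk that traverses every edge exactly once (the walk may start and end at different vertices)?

Degrees: 0:3, 1:3, 2:5, 3:2, 4:3, 5:6, 6:3, 7:2, 8:3, 9:4, 10:4
Odd-degree vertices: 0, 1, 2, 4, 6, 8 (6 total).
With 6 odd-degree vertices (more than two), no single trail can use every edge.

No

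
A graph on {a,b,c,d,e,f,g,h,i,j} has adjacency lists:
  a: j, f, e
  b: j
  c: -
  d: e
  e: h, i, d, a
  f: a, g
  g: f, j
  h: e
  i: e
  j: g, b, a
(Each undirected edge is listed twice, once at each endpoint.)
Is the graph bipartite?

A valid 2-coloring puts {c, e, f, j} on one side and {a, b, d, g, h, i} on the other; every edge crosses between the two sides.

Yes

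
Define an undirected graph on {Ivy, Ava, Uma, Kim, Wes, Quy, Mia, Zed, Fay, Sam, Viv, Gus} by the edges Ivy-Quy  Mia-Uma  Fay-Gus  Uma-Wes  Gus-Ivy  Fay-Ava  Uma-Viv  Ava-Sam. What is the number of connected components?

Component: {Kim}
Component: {Zed}
Component: {Uma, Wes, Mia, Viv}
Component: {Ivy, Ava, Quy, Fay, Sam, Gus}

4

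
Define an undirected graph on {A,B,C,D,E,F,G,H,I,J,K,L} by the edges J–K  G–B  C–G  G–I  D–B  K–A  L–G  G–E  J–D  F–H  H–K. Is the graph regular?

Degrees: A:1, B:2, C:1, D:2, E:1, F:1, G:5, H:2, I:1, J:2, K:3, L:1
Degrees are not all equal (e.g. deg(A)=1 but deg(G)=5); not regular.

No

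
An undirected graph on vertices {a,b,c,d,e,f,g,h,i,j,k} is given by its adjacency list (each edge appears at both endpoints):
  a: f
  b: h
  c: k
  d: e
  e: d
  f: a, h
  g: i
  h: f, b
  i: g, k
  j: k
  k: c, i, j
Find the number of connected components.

Component: {d, e}
Component: {a, b, f, h}
Component: {c, g, i, j, k}

3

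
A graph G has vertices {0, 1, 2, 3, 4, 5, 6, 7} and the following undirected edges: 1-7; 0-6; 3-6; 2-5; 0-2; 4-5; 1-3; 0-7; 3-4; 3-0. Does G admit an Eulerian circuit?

Degrees: 0:4, 1:2, 2:2, 3:4, 4:2, 5:2, 6:2, 7:2
All degrees are even and the non-isolated vertices are connected — an Eulerian circuit exists.

Yes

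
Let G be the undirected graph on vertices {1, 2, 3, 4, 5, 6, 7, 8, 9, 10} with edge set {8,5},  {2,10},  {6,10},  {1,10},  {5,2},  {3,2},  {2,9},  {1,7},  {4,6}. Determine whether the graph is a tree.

The graph has 10 vertices and 9 edges.
Connected and |E| = |V| - 1, which characterizes a tree.

Yes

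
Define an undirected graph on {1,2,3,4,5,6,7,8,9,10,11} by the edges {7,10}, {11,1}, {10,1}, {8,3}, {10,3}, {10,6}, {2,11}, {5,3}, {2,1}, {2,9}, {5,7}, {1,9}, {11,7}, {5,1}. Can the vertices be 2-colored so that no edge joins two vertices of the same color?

No

1-2-11-1 is an odd cycle (length 3), and a bipartite graph can contain only even cycles.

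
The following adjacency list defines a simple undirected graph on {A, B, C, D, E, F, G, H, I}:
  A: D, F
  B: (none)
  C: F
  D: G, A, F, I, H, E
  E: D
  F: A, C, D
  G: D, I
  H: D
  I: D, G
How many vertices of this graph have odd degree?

Degrees: A:2, B:0, C:1, D:6, E:1, F:3, G:2, H:1, I:2
Odd-degree vertices: C, E, F, H.

4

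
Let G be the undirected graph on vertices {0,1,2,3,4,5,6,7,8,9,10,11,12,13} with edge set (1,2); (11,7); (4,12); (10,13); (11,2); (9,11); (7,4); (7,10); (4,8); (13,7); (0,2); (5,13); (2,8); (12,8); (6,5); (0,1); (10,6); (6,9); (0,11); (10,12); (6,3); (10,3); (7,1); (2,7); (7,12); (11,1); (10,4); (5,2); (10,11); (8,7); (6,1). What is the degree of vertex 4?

4

Neighbors of 4: 7, 8, 10, 12.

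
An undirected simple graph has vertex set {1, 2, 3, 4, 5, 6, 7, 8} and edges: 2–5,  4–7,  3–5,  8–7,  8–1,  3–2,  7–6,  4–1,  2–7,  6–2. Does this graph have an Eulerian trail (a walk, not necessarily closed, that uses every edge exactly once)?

Yes

Degrees: 1:2, 2:4, 3:2, 4:2, 5:2, 6:2, 7:4, 8:2
Odd-degree vertices: none (0 total).
With 0 odd-degree vertices and all edges in one connected piece, an Eulerian trail exists.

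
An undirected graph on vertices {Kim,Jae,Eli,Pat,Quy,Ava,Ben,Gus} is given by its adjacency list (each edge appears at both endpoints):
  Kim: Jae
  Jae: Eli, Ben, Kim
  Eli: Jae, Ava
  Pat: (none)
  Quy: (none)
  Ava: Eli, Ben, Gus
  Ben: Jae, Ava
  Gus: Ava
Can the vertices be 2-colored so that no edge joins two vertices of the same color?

Yes

A valid 2-coloring puts {Jae, Pat, Quy, Ava} on one side and {Kim, Eli, Ben, Gus} on the other; every edge crosses between the two sides.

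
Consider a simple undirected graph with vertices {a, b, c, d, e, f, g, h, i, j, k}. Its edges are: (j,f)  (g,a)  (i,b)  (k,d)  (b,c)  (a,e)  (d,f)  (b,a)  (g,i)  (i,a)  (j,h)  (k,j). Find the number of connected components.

Component: {d, f, h, j, k}
Component: {a, b, c, e, g, i}

2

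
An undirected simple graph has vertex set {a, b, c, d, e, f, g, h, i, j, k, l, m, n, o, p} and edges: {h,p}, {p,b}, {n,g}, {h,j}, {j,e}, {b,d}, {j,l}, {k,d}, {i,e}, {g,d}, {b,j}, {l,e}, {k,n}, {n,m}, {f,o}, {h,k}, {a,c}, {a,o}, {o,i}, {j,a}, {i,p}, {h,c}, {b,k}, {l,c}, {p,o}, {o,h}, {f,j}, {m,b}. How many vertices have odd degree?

10

Degrees: a:3, b:5, c:3, d:3, e:3, f:2, g:2, h:5, i:3, j:6, k:4, l:3, m:2, n:3, o:5, p:4
Odd-degree vertices: a, b, c, d, e, h, i, l, n, o.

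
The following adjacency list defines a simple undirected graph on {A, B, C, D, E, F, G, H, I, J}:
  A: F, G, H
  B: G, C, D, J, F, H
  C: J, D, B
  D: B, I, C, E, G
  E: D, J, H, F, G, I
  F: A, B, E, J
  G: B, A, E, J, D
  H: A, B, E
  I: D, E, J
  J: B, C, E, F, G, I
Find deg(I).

3

Neighbors of I: D, E, J.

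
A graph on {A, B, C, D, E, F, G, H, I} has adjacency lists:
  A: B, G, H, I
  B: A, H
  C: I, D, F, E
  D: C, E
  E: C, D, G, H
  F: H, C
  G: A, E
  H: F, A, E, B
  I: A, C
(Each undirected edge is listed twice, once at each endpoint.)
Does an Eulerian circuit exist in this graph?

Yes

Degrees: A:4, B:2, C:4, D:2, E:4, F:2, G:2, H:4, I:2
All degrees are even and the non-isolated vertices are connected — an Eulerian circuit exists.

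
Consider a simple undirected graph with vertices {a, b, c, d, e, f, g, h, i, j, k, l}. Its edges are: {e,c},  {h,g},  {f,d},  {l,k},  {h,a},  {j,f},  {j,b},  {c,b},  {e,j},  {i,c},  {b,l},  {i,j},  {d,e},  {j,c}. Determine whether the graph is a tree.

|V| = 12, |E| = 14.
It splits into 2 components, so it cannot be a tree.

No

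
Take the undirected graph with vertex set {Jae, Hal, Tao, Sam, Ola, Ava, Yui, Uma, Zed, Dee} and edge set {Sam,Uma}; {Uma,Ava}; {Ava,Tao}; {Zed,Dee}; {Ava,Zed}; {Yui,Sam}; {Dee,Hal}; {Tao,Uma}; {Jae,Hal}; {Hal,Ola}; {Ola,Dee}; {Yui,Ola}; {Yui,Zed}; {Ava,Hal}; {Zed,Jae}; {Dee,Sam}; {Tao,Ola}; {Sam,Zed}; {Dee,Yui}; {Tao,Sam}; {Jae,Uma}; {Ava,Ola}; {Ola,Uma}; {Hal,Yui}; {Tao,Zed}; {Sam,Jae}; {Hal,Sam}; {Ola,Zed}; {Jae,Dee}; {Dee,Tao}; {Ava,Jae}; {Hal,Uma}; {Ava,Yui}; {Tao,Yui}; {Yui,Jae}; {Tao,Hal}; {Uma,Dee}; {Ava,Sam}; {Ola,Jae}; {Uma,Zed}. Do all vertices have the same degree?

Yes

Degrees: Jae:8, Hal:8, Tao:8, Sam:8, Ola:8, Ava:8, Yui:8, Uma:8, Zed:8, Dee:8
Every vertex has degree 8, so the graph is 8-regular.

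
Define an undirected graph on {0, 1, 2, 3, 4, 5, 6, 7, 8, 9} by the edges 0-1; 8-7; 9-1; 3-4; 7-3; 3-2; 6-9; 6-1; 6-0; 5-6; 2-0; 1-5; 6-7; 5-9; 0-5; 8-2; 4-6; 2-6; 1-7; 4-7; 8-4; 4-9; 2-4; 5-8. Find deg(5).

Neighbors of 5: 0, 1, 6, 8, 9.

5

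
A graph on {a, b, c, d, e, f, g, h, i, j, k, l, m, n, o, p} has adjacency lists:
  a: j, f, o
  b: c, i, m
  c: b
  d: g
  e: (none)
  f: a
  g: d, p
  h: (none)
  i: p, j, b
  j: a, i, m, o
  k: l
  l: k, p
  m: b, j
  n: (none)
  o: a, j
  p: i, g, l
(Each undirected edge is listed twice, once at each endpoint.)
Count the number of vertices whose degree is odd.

8

Degrees: a:3, b:3, c:1, d:1, e:0, f:1, g:2, h:0, i:3, j:4, k:1, l:2, m:2, n:0, o:2, p:3
Odd-degree vertices: a, b, c, d, f, i, k, p.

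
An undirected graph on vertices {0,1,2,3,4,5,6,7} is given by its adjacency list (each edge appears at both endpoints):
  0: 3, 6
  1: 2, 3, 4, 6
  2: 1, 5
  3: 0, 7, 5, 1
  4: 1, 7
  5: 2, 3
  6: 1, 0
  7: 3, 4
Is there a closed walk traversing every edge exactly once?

Yes

Degrees: 0:2, 1:4, 2:2, 3:4, 4:2, 5:2, 6:2, 7:2
Every vertex has even degree and the edges form a single connected piece, so an Eulerian circuit exists.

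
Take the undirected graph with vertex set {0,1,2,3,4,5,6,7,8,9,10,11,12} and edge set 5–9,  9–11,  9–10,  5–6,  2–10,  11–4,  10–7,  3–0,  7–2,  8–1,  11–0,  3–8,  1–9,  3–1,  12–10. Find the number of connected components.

1

Component: {0, 1, 2, 3, 4, 5, 6, 7, 8, 9, 10, 11, 12}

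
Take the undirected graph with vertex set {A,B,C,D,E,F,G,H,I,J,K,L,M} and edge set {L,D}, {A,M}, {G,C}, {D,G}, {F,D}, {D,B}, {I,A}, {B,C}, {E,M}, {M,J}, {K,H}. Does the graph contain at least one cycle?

Yes

|V| = 13, |E| = 11, number of components = 3.
Since 11 > 13 - 3, a cycle must exist; for instance B-D-G-C-B.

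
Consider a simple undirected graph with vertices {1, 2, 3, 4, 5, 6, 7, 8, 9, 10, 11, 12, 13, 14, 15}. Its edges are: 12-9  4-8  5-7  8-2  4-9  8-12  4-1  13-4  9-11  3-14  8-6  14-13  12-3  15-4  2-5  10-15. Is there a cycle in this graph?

|V| = 15, |E| = 16, number of components = 1.
One cycle is 4-8-12-9-4.

Yes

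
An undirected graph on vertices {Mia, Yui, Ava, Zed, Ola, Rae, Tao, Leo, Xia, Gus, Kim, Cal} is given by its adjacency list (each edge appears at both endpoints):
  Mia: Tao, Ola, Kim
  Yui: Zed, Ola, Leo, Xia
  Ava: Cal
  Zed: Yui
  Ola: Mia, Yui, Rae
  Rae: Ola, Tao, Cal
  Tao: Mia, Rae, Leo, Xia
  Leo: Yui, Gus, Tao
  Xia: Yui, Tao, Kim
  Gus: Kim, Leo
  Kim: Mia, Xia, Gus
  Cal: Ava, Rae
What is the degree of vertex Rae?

Neighbors of Rae: Ola, Tao, Cal.

3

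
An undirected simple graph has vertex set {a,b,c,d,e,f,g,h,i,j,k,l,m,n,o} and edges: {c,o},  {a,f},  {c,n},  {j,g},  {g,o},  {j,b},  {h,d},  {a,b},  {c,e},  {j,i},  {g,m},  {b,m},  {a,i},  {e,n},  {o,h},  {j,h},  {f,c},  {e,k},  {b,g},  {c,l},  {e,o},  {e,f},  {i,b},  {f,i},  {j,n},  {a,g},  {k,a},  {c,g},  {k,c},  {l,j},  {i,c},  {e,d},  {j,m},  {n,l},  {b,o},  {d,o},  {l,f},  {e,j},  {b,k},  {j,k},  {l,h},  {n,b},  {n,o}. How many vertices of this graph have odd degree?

Degrees: a:5, b:8, c:8, d:3, e:7, f:5, g:6, h:4, i:5, j:9, k:5, l:5, m:3, n:6, o:7
Odd-degree vertices: a, d, e, f, i, j, k, l, m, o.

10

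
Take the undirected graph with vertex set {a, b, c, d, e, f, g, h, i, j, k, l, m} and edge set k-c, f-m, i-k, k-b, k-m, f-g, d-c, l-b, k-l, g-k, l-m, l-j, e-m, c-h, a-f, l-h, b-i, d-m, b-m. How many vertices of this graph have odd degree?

Degrees: a:1, b:4, c:3, d:2, e:1, f:3, g:2, h:2, i:2, j:1, k:6, l:5, m:6
Odd-degree vertices: a, c, e, f, j, l.

6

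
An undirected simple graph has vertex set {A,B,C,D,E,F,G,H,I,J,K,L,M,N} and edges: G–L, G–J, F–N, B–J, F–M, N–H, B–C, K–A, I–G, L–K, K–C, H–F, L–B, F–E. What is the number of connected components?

3

Component: {D}
Component: {E, F, H, M, N}
Component: {A, B, C, G, I, J, K, L}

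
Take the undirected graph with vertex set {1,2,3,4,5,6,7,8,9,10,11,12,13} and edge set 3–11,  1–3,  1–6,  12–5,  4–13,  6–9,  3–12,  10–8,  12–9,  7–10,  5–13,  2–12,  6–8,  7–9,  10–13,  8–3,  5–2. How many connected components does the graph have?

Component: {1, 2, 3, 4, 5, 6, 7, 8, 9, 10, 11, 12, 13}

1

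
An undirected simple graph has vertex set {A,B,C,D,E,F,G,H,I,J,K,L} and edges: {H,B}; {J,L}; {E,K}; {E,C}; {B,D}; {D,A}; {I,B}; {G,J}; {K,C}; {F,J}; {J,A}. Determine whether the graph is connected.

Component: {C, E, K}
Component: {A, B, D, F, G, H, I, J, L}
No edge joins these 2 groups, so the graph is disconnected.

No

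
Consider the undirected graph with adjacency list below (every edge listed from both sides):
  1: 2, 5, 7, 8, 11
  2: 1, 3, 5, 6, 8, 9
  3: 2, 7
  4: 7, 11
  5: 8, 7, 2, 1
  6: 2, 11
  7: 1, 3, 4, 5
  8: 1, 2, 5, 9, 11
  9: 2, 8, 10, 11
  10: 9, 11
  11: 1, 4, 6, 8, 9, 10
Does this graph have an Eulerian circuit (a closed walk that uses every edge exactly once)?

No

Degrees: 1:5, 2:6, 3:2, 4:2, 5:4, 6:2, 7:4, 8:5, 9:4, 10:2, 11:6
1, 8 have odd degree; an Eulerian circuit needs every degree to be even, so none exists.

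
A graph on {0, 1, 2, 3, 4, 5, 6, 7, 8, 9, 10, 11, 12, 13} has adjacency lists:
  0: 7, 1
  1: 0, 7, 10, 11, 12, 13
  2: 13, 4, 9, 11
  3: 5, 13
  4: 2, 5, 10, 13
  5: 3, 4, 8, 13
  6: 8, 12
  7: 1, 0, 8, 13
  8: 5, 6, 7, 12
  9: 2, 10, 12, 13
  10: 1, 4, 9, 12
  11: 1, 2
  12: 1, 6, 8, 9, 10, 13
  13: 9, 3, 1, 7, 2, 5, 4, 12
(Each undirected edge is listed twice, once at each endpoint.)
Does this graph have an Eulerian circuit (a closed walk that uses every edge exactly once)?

Degrees: 0:2, 1:6, 2:4, 3:2, 4:4, 5:4, 6:2, 7:4, 8:4, 9:4, 10:4, 11:2, 12:6, 13:8
All degrees are even and the non-isolated vertices are connected — an Eulerian circuit exists.

Yes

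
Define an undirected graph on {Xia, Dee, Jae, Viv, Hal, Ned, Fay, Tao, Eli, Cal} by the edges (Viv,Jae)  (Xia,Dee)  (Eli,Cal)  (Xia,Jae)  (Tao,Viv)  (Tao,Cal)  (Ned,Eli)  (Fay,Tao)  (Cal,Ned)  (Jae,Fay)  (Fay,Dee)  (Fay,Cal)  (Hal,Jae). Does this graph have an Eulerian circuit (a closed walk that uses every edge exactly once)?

No

Degrees: Xia:2, Dee:2, Jae:4, Viv:2, Hal:1, Ned:2, Fay:4, Tao:3, Eli:2, Cal:4
Hal, Tao have odd degree; an Eulerian circuit needs every degree to be even, so none exists.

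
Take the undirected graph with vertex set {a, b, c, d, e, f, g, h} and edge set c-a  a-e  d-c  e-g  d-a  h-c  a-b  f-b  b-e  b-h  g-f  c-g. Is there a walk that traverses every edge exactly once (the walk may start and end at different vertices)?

Degrees: a:4, b:4, c:4, d:2, e:3, f:2, g:3, h:2
Odd-degree vertices: e, g (2 total).
The non-isolated vertices are connected and exactly 2 have odd degree, so an Eulerian trail exists (from e to g).

Yes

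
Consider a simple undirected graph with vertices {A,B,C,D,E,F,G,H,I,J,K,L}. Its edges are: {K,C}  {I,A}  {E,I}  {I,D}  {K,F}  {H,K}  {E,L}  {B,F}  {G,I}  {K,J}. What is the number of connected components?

2

Component: {A, D, E, G, I, L}
Component: {B, C, F, H, J, K}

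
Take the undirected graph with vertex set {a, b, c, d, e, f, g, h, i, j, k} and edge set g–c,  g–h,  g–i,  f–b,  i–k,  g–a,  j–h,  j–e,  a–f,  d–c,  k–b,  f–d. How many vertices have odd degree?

Degrees: a:2, b:2, c:2, d:2, e:1, f:3, g:4, h:2, i:2, j:2, k:2
Odd-degree vertices: e, f.

2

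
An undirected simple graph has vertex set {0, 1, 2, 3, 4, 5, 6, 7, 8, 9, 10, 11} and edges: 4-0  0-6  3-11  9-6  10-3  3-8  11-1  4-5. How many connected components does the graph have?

Component: {2}
Component: {7}
Component: {0, 4, 5, 6, 9}
Component: {1, 3, 8, 10, 11}

4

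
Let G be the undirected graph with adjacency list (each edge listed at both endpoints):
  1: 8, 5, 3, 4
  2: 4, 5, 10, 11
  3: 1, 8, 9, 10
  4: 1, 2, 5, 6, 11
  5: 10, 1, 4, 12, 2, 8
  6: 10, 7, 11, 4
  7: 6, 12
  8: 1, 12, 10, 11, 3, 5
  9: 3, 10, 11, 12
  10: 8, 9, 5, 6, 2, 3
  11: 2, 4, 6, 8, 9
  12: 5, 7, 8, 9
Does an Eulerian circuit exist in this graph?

No

Degrees: 1:4, 2:4, 3:4, 4:5, 5:6, 6:4, 7:2, 8:6, 9:4, 10:6, 11:5, 12:4
Vertices with odd degree: 4, 11. An Eulerian circuit requires all degrees even.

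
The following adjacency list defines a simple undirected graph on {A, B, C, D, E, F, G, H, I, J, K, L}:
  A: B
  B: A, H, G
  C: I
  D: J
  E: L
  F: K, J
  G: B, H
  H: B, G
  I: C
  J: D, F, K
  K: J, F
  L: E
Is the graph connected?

No

Component: {C, I}
Component: {E, L}
Component: {A, B, G, H}
Component: {D, F, J, K}
There are 4 separate components, so the graph is not connected.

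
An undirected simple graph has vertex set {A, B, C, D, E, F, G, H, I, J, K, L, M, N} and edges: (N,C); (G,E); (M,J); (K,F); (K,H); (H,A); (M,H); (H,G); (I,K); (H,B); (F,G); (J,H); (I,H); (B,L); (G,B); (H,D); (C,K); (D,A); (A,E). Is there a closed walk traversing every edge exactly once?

No

Degrees: A:3, B:3, C:2, D:2, E:2, F:2, G:4, H:8, I:2, J:2, K:4, L:1, M:2, N:1
A, B, L, N have odd degree; an Eulerian circuit needs every degree to be even, so none exists.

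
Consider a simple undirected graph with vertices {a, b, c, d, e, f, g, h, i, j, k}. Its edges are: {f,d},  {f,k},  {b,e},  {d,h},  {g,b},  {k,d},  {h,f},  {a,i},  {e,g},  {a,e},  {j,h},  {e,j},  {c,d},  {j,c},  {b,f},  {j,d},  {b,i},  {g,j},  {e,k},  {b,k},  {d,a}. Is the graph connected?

Yes

A breadth-first search from a visits a, d, e, i, c, f, h, k, j, g, b — all 11 vertices — so the graph is connected.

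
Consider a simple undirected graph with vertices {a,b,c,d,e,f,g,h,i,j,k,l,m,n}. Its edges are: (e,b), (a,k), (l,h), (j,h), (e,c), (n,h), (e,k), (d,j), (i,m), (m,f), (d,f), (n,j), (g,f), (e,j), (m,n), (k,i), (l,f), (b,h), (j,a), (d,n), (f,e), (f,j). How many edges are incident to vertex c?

Neighbors of c: e.

1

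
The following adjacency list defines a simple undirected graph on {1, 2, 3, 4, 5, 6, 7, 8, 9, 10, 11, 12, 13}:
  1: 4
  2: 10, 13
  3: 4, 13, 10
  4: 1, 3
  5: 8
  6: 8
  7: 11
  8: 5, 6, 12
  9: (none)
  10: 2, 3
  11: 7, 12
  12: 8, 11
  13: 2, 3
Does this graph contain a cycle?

Yes

The graph has 13 vertices, 11 edges, and 3 connected components.
One cycle is 3-10-2-13-3.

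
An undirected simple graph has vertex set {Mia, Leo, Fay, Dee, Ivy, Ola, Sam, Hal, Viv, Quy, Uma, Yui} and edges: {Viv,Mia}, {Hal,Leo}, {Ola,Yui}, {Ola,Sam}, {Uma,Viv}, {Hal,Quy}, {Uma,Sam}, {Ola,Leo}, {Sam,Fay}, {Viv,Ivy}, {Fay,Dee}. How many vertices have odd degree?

8

Degrees: Mia:1, Leo:2, Fay:2, Dee:1, Ivy:1, Ola:3, Sam:3, Hal:2, Viv:3, Quy:1, Uma:2, Yui:1
Odd-degree vertices: Mia, Dee, Ivy, Ola, Sam, Viv, Quy, Yui.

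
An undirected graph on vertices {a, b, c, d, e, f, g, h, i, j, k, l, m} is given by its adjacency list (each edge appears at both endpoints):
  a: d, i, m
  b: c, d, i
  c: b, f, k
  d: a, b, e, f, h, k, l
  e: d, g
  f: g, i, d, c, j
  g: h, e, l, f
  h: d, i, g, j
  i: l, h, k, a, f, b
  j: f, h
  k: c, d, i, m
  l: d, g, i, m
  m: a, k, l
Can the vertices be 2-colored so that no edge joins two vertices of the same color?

Partition the vertices as {c, d, g, i, j, m} vs {a, b, e, f, h, k, l}. Each listed edge has one endpoint in each part, so the graph is bipartite.

Yes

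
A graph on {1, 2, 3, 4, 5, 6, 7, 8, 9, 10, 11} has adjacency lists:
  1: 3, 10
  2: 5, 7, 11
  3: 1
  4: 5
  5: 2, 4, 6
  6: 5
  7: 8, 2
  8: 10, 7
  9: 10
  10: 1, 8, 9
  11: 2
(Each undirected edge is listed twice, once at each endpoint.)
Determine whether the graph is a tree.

Yes

The graph has 11 vertices and 10 edges.
It is connected with exactly 10 edges, hence acyclic — it is a tree.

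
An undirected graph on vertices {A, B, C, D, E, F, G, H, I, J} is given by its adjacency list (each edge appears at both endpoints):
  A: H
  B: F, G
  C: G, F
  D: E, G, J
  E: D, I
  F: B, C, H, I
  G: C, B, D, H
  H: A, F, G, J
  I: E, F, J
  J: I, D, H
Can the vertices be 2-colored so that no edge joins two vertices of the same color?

Yes

Partition the vertices as {B, C, D, H, I} vs {A, E, F, G, J}. Each listed edge has one endpoint in each part, so the graph is bipartite.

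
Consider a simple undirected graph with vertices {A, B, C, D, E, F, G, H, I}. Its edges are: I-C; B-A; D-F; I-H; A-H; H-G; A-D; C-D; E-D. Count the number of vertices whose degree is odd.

6

Degrees: A:3, B:1, C:2, D:4, E:1, F:1, G:1, H:3, I:2
Odd-degree vertices: A, B, E, F, G, H.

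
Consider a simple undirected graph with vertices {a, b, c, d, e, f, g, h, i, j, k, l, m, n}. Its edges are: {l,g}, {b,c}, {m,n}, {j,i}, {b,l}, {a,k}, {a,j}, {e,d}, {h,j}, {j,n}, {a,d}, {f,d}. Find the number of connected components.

Component: {b, c, g, l}
Component: {a, d, e, f, h, i, j, k, m, n}

2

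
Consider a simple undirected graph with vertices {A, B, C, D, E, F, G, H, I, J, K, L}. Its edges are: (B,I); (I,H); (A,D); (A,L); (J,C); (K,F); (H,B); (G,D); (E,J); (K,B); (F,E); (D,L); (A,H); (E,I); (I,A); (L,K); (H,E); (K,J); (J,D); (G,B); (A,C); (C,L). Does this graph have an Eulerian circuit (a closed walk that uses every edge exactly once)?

Degrees: A:5, B:4, C:3, D:4, E:4, F:2, G:2, H:4, I:4, J:4, K:4, L:4
A, C have odd degree; an Eulerian circuit needs every degree to be even, so none exists.

No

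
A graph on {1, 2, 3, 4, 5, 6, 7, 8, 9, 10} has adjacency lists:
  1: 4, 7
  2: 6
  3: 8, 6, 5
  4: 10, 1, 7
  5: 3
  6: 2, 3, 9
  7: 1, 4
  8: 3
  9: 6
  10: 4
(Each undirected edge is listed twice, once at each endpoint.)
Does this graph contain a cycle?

Yes

The graph has 10 vertices, 9 edges, and 2 connected components.
Since 9 > 10 - 2, a cycle must exist; for instance 1-4-7-1.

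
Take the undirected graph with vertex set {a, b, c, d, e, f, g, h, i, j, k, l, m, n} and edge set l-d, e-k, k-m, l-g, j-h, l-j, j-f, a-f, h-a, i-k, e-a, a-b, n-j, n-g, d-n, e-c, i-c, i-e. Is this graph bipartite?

c-i-e-c is an odd cycle (length 3), and a bipartite graph can contain only even cycles.

No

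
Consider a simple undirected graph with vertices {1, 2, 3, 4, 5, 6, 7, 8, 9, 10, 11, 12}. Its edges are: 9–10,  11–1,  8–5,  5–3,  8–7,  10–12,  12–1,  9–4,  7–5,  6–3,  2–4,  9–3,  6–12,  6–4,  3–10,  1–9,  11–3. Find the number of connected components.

1

Component: {1, 2, 3, 4, 5, 6, 7, 8, 9, 10, 11, 12}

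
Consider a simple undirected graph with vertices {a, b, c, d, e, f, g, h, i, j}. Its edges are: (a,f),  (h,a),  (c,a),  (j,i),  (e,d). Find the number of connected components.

Component: {b}
Component: {g}
Component: {d, e}
Component: {i, j}
Component: {a, c, f, h}

5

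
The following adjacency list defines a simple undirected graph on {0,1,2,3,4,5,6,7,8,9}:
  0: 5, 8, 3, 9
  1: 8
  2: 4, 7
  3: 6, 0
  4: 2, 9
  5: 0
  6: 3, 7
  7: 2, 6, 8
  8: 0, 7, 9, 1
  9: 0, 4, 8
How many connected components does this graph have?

Component: {0, 1, 2, 3, 4, 5, 6, 7, 8, 9}

1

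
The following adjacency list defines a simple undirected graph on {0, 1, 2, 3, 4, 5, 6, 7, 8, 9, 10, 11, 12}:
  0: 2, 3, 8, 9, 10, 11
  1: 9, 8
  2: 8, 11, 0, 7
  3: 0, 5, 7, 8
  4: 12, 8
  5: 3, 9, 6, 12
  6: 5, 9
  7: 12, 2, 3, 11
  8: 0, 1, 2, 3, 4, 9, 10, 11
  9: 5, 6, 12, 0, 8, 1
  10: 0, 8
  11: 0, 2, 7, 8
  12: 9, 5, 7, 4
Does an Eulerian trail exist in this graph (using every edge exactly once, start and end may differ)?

Yes

Degrees: 0:6, 1:2, 2:4, 3:4, 4:2, 5:4, 6:2, 7:4, 8:8, 9:6, 10:2, 11:4, 12:4
Odd-degree vertices: none (0 total).
The non-isolated vertices are connected and exactly 0 have odd degree, so an Eulerian trail exists.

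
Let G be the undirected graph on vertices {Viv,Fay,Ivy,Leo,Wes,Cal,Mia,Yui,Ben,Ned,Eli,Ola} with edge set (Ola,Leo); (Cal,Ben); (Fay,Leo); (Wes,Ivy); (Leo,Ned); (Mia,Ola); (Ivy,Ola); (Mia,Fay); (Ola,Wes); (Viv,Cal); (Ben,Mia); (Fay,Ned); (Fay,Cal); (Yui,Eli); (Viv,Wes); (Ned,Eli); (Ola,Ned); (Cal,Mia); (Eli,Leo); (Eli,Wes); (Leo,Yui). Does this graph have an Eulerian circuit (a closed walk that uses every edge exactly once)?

No

Degrees: Viv:2, Fay:4, Ivy:2, Leo:5, Wes:4, Cal:4, Mia:4, Yui:2, Ben:2, Ned:4, Eli:4, Ola:5
Leo, Ola have odd degree; an Eulerian circuit needs every degree to be even, so none exists.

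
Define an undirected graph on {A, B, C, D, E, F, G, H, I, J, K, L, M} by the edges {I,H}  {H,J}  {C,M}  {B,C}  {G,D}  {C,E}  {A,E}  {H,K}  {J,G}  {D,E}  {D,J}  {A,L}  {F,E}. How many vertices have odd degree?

10

Degrees: A:2, B:1, C:3, D:3, E:4, F:1, G:2, H:3, I:1, J:3, K:1, L:1, M:1
Odd-degree vertices: B, C, D, F, H, I, J, K, L, M.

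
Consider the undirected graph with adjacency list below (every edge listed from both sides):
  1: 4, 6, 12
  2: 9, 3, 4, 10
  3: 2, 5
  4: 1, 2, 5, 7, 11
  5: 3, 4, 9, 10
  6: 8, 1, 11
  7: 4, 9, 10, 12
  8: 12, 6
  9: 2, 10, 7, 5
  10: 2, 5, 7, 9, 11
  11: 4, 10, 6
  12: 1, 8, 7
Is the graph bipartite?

The cycle 9-10-7-9 has length 3, which is odd, so the graph is not bipartite.

No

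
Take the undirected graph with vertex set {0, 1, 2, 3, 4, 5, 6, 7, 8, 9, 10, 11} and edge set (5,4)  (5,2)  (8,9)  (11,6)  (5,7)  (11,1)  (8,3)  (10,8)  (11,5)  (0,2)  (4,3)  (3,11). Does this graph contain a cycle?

|V| = 12, |E| = 12, number of components = 1.
Since 12 > 12 - 1, a cycle must exist; for instance 5-11-3-4-5.

Yes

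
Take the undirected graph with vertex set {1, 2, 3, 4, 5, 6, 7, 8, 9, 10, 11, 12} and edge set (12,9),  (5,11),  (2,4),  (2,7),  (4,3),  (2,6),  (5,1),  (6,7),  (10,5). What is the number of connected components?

Component: {8}
Component: {9, 12}
Component: {1, 5, 10, 11}
Component: {2, 3, 4, 6, 7}

4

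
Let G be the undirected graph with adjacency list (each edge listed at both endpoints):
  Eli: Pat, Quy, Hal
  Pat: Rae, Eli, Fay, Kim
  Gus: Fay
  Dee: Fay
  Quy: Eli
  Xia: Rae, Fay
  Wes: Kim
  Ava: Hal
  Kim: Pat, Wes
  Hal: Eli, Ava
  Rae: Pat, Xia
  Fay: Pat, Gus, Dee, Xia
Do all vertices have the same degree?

No

Degrees: Eli:3, Pat:4, Gus:1, Dee:1, Quy:1, Xia:2, Wes:1, Ava:1, Kim:2, Hal:2, Rae:2, Fay:4
Vertex Gus has degree 1 while Pat has degree 4, so the graph is not regular.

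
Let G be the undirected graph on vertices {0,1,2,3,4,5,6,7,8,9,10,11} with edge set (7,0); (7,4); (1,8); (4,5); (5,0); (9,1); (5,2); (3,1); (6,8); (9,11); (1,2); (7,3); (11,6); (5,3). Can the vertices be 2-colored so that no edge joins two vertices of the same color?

6-8-1-9-11-6 is an odd cycle (length 5), and a bipartite graph can contain only even cycles.

No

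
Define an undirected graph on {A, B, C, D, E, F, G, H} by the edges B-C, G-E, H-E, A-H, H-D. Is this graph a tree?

No

|V| = 8, |E| = 5.
It is not connected, so it is not a tree.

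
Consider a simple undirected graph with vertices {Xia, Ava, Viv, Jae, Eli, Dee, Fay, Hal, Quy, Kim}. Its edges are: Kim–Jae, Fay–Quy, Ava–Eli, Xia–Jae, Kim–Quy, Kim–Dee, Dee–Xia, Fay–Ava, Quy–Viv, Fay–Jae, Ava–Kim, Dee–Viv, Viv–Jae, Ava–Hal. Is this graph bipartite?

Yes

Color {Ava, Jae, Dee, Quy} black and {Xia, Viv, Eli, Fay, Hal, Kim} white. No edge joins two same-colored vertices, so the graph is bipartite.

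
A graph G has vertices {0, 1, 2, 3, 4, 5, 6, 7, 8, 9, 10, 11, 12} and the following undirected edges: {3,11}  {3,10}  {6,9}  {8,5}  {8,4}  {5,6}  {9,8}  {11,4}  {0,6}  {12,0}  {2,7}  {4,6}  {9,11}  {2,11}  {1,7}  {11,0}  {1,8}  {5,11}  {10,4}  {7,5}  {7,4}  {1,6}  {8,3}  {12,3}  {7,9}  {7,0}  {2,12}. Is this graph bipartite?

A valid 2-coloring puts {6, 7, 8, 10, 11, 12} on one side and {0, 1, 2, 3, 4, 5, 9} on the other; every edge crosses between the two sides.

Yes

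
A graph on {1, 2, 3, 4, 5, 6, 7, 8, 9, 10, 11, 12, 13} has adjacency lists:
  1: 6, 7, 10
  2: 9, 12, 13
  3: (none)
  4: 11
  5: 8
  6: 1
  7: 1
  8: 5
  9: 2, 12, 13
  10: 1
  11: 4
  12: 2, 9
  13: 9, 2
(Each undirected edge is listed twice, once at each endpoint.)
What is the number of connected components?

Component: {3}
Component: {4, 11}
Component: {5, 8}
Component: {1, 6, 7, 10}
Component: {2, 9, 12, 13}

5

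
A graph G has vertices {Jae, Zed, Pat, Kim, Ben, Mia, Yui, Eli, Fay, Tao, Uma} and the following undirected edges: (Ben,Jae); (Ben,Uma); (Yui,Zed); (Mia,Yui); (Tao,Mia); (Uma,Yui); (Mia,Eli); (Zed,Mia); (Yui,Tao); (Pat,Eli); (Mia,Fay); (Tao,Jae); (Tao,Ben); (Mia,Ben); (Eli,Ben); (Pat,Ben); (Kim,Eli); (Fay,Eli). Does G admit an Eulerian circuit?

No

Degrees: Jae:2, Zed:2, Pat:2, Kim:1, Ben:6, Mia:6, Yui:4, Eli:5, Fay:2, Tao:4, Uma:2
Kim, Eli have odd degree; an Eulerian circuit needs every degree to be even, so none exists.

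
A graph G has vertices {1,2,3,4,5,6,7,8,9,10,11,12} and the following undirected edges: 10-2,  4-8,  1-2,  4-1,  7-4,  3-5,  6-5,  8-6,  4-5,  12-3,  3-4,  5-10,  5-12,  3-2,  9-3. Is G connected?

Component: {11}
Component: {1, 2, 3, 4, 5, 6, 7, 8, 9, 10, 12}
No edge joins these 2 groups, so the graph is disconnected.

No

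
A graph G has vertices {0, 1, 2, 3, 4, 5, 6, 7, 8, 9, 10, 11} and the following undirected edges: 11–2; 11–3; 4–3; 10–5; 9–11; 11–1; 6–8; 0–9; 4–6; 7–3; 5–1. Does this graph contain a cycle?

|V| = 12, |E| = 11, number of components = 1.
Since 11 = 12 - 1, the graph is a forest and contains no cycle.

No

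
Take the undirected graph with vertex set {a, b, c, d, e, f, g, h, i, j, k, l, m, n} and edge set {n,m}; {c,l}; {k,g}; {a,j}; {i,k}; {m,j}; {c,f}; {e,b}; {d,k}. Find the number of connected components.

5

Component: {h}
Component: {b, e}
Component: {c, f, l}
Component: {a, j, m, n}
Component: {d, g, i, k}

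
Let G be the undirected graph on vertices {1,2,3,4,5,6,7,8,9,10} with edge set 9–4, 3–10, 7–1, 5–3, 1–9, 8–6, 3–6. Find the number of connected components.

3

Component: {2}
Component: {1, 4, 7, 9}
Component: {3, 5, 6, 8, 10}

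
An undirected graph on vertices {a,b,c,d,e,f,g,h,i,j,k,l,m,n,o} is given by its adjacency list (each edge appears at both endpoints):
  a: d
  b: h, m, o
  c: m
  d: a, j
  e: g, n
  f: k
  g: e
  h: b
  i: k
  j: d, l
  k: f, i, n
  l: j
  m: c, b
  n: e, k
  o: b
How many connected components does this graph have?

3

Component: {a, d, j, l}
Component: {b, c, h, m, o}
Component: {e, f, g, i, k, n}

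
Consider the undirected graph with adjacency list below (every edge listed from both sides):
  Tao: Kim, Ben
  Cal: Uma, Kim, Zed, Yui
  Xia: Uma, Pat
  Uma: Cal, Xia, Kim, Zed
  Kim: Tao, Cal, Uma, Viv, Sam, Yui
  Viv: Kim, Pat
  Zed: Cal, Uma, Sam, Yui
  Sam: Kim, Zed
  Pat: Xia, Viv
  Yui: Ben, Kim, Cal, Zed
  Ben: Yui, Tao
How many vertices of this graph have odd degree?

Degrees: Tao:2, Cal:4, Xia:2, Uma:4, Kim:6, Viv:2, Zed:4, Sam:2, Pat:2, Yui:4, Ben:2
Odd-degree vertices: none.

0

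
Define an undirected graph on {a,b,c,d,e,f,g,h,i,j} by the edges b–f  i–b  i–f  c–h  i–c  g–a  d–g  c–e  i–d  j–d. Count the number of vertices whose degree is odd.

6

Degrees: a:1, b:2, c:3, d:3, e:1, f:2, g:2, h:1, i:4, j:1
Odd-degree vertices: a, c, d, e, h, j.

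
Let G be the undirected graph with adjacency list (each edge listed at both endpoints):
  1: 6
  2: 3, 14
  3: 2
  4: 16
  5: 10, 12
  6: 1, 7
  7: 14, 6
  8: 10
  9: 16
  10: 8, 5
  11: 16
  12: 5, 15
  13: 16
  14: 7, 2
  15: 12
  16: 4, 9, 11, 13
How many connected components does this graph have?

3

Component: {4, 9, 11, 13, 16}
Component: {5, 8, 10, 12, 15}
Component: {1, 2, 3, 6, 7, 14}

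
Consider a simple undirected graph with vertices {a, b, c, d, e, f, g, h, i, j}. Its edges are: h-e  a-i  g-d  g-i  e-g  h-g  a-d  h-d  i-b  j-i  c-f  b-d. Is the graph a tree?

No

The graph has 10 vertices and 12 edges.
It splits into 2 components, so it cannot be a tree.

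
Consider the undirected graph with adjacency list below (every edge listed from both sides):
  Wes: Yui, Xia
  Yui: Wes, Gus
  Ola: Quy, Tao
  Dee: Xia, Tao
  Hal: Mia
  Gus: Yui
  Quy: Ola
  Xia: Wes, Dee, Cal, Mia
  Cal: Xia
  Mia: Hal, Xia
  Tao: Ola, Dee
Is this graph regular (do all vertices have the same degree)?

No

Degrees: Wes:2, Yui:2, Ola:2, Dee:2, Hal:1, Gus:1, Quy:1, Xia:4, Cal:1, Mia:2, Tao:2
Degrees are not all equal (e.g. deg(Hal)=1 but deg(Xia)=4); not regular.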